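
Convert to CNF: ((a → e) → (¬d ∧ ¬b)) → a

((a → e) → (¬d ∧ ¬b)) → a
≡ ¬((a → e) → (¬d ∧ ¬b)) ∨ a   [eliminate →]
≡ ¬(¬(a → e) ∨ (¬d ∧ ¬b)) ∨ a   [eliminate →]
≡ ¬(¬(¬a ∨ e) ∨ (¬d ∧ ¬b)) ∨ a   [eliminate →]
≡ (¬¬(¬a ∨ e) ∧ ¬(¬d ∧ ¬b)) ∨ a   [De Morgan]
≡ ((¬a ∨ e) ∧ ¬(¬d ∧ ¬b)) ∨ a   [double negation]
≡ ((¬a ∨ e) ∧ (¬¬d ∨ ¬¬b)) ∨ a   [De Morgan]
≡ ((¬a ∨ e) ∧ (d ∨ ¬¬b)) ∨ a   [double negation]
≡ ((¬a ∨ e) ∧ (d ∨ b)) ∨ a   [double negation]
≡ (¬a ∨ e ∨ a) ∧ (d ∨ b ∨ a)   [distribute ∨ over ∧]
≡ d ∨ b ∨ a   [simplify]

d ∨ b ∨ a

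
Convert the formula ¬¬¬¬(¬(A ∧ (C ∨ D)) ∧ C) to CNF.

(¬A ∨ ¬C) ∧ (¬A ∨ ¬D) ∧ C

¬¬¬¬(¬(A ∧ (C ∨ D)) ∧ C)
≡ ¬¬(¬(A ∧ (C ∨ D)) ∧ C)   — double negation
≡ ¬(A ∧ (C ∨ D)) ∧ C   — double negation
≡ (¬A ∨ ¬(C ∨ D)) ∧ C   — De Morgan
≡ (¬A ∨ ¬C ∧ ¬D) ∧ C   — De Morgan
≡ (¬A ∨ ¬C) ∧ (¬A ∨ ¬D) ∧ C   — distribute ∨ over ∧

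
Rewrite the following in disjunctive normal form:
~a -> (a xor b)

~a -> (a xor b)
≡ ~~a | (a xor b)
≡ ~~a | (a & ~b) | (~a & b)
≡ a | (a & ~b) | (~a & b)
≡ a | (~a & b)

a | (~a & b)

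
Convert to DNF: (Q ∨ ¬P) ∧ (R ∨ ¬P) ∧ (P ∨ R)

Q ∧ R ∨ ¬P ∧ R

(Q ∨ ¬P) ∧ (R ∨ ¬P) ∧ (P ∨ R)
⇔ Q ∧ R ∧ P ∨ Q ∧ R ∧ R ∨ Q ∧ ¬P ∧ P ∨ Q ∧ ¬P ∧ R ∨ ¬P ∧ R ∧ P ∨ ¬P ∧ R ∧ R ∨ ¬P ∧ ¬P ∧ P ∨ ¬P ∧ ¬P ∧ R   — distribute ∧ over ∨
⇔ Q ∧ R ∨ ¬P ∧ R   — simplify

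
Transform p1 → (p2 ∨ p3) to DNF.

¬p1 ∨ p2 ∨ p3

p1 → (p2 ∨ p3)
⇔ ¬p1 ∨ p2 ∨ p3   (eliminate →)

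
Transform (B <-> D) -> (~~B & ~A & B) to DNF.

(B & ~D) | (D & ~B) | (B & ~A)

(B <-> D) -> (~~B & ~A & B)
= ~(B <-> D) | (~~B & ~A & B)   [eliminate ->]
= ~((B -> D) & (D -> B)) | (~~B & ~A & B)   [eliminate <->]
= ~((~B | D) & (D -> B)) | (~~B & ~A & B)   [eliminate ->]
= ~((~B | D) & (~D | B)) | (~~B & ~A & B)   [eliminate ->]
= ~(~B | D) | ~(~D | B) | (~~B & ~A & B)   [De Morgan]
= (~~B & ~D) | ~(~D | B) | (~~B & ~A & B)   [De Morgan]
= (B & ~D) | ~(~D | B) | (~~B & ~A & B)   [double negation]
= (B & ~D) | (~~D & ~B) | (~~B & ~A & B)   [De Morgan]
= (B & ~D) | (D & ~B) | (~~B & ~A & B)   [double negation]
= (B & ~D) | (D & ~B) | (B & ~A & B)   [double negation]
= (B & ~D) | (D & ~B) | (B & ~A)   [simplify]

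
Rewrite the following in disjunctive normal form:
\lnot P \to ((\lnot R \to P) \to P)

\lnot P \to ((\lnot R \to P) \to P)
≡ \lnot \lnot P \lor ((\lnot R \to P) \to P)   — eliminate \to
≡ \lnot \lnot P \lor \lnot (\lnot R \to P) \lor P   — eliminate \to
≡ \lnot \lnot P \lor \lnot (\lnot \lnot R \lor P) \lor P   — eliminate \to
≡ P \lor \lnot (\lnot \lnot R \lor P) \lor P   — double negation
≡ P \lor (\lnot \lnot \lnot R \land \lnot P) \lor P   — De Morgan
≡ P \lor (\lnot R \land \lnot P) \lor P   — double negation
≡ P \lor (\lnot R \land \lnot P)   — simplify

P \lor (\lnot R \land \lnot P)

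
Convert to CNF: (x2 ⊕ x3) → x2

¬x3 ∨ x2

(x2 ⊕ x3) → x2
≡ ¬(x2 ⊕ x3) ∨ x2   [eliminate →]
≡ ¬((x2 ∨ x3) ∧ ¬(x2 ∧ x3)) ∨ x2   [expand ⊕]
≡ ¬(x2 ∨ x3) ∨ ¬¬(x2 ∧ x3) ∨ x2   [De Morgan]
≡ (¬x2 ∧ ¬x3) ∨ ¬¬(x2 ∧ x3) ∨ x2   [De Morgan]
≡ (¬x2 ∧ ¬x3) ∨ (x2 ∧ x3) ∨ x2   [double negation]
≡ (¬x2 ∨ x2 ∨ x2) ∧ (¬x2 ∨ x3 ∨ x2) ∧ (¬x3 ∨ x2 ∨ x2) ∧ (¬x3 ∨ x3 ∨ x2)   [distribute ∨ over ∧]
≡ ¬x3 ∨ x2   [simplify]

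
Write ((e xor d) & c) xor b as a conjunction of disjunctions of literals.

((e xor d) & c) xor b
≡ (((e xor d) & c) | b) & ~((e xor d) & c & b)
≡ (((e | d) & ~(e & d) & c) | b) & ~((e xor d) & c & b)
≡ (((e | d) & ~(e & d) & c) | b) & ~((e | d) & ~(e & d) & c & b)
≡ (((e | d) & (~e | ~d) & c) | b) & ~((e | d) & ~(e & d) & c & b)
≡ (((e | d) & (~e | ~d) & c) | b) & (~(e | d) | ~~(e & d) | ~c | ~b)
≡ (((e | d) & (~e | ~d) & c) | b) & ((~e & ~d) | ~~(e & d) | ~c | ~b)
≡ (((e | d) & (~e | ~d) & c) | b) & ((~e & ~d) | (e & d) | ~c | ~b)
≡ (e | d | b) & (~e | ~d | b) & (c | b) & (~e | e | ~c | ~b) & (~e | d | ~c | ~b) & (~d | e | ~c | ~b) & (~d | d | ~c | ~b)
≡ (e | d | b) & (~e | ~d | b) & (c | b) & (~e | d | ~c | ~b) & (~d | e | ~c | ~b)

(e | d | b) & (~e | ~d | b) & (c | b) & (~e | d | ~c | ~b) & (~d | e | ~c | ~b)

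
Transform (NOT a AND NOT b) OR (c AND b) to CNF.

(NOT a OR c) AND (NOT a OR b) AND (NOT b OR c)

(NOT a AND NOT b) OR (c AND b)
⇔ (NOT a OR c) AND (NOT a OR b) AND (NOT b OR c) AND (NOT b OR b)
⇔ (NOT a OR c) AND (NOT a OR b) AND (NOT b OR c)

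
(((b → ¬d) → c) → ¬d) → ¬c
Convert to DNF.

(((b → ¬d) → c) → ¬d) → ¬c
⇔ ¬(((b → ¬d) → c) → ¬d) ∨ ¬c   — eliminate →
⇔ ¬(¬((b → ¬d) → c) ∨ ¬d) ∨ ¬c   — eliminate →
⇔ ¬(¬(¬(b → ¬d) ∨ c) ∨ ¬d) ∨ ¬c   — eliminate →
⇔ ¬(¬(¬(¬b ∨ ¬d) ∨ c) ∨ ¬d) ∨ ¬c   — eliminate →
⇔ (¬¬(¬(¬b ∨ ¬d) ∨ c) ∧ ¬¬d) ∨ ¬c   — De Morgan
⇔ ((¬(¬b ∨ ¬d) ∨ c) ∧ ¬¬d) ∨ ¬c   — double negation
⇔ (((¬¬b ∧ ¬¬d) ∨ c) ∧ ¬¬d) ∨ ¬c   — De Morgan
⇔ (((b ∧ ¬¬d) ∨ c) ∧ ¬¬d) ∨ ¬c   — double negation
⇔ (((b ∧ d) ∨ c) ∧ ¬¬d) ∨ ¬c   — double negation
⇔ (((b ∧ d) ∨ c) ∧ d) ∨ ¬c   — double negation
⇔ (b ∧ d ∧ d) ∨ (c ∧ d) ∨ ¬c   — distribute ∧ over ∨
⇔ (b ∧ d) ∨ (c ∧ d) ∨ ¬c   — simplify

(b ∧ d) ∨ (c ∧ d) ∨ ¬c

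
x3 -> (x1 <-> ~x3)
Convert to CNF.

x3 -> (x1 <-> ~x3)
≡ ~x3 | (x1 <-> ~x3)   [eliminate ->]
≡ ~x3 | ((x1 -> ~x3) & (~x3 -> x1))   [eliminate <->]
≡ ~x3 | ((~x1 | ~x3) & (~x3 -> x1))   [eliminate ->]
≡ ~x3 | ((~x1 | ~x3) & (~~x3 | x1))   [eliminate ->]
≡ ~x3 | ((~x1 | ~x3) & (x3 | x1))   [double negation]
≡ (~x3 | ~x1 | ~x3) & (~x3 | x3 | x1)   [distribute | over &]
≡ ~x3 | ~x1   [simplify]

~x3 | ~x1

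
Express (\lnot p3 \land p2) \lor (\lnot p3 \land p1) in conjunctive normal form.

\lnot p3 \land (p2 \lor p1)

(\lnot p3 \land p2) \lor (\lnot p3 \land p1)
≡ (\lnot p3 \lor \lnot p3) \land (\lnot p3 \lor p1) \land (p2 \lor \lnot p3) \land (p2 \lor p1)   [distribute \lor over \land]
≡ \lnot p3 \land (p2 \lor p1)   [simplify]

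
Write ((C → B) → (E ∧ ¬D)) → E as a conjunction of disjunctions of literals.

((C → B) → (E ∧ ¬D)) → E
= ¬((C → B) → (E ∧ ¬D)) ∨ E   (eliminate →)
= ¬(¬(C → B) ∨ (E ∧ ¬D)) ∨ E   (eliminate →)
= ¬(¬(¬C ∨ B) ∨ (E ∧ ¬D)) ∨ E   (eliminate →)
= (¬¬(¬C ∨ B) ∧ ¬(E ∧ ¬D)) ∨ E   (De Morgan)
= ((¬C ∨ B) ∧ ¬(E ∧ ¬D)) ∨ E   (double negation)
= ((¬C ∨ B) ∧ (¬E ∨ ¬¬D)) ∨ E   (De Morgan)
= ((¬C ∨ B) ∧ (¬E ∨ D)) ∨ E   (double negation)
= (¬C ∨ B ∨ E) ∧ (¬E ∨ D ∨ E)   (distribute ∨ over ∧)
= ¬C ∨ B ∨ E   (simplify)

¬C ∨ B ∨ E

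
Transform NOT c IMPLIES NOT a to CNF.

c OR NOT a

NOT c IMPLIES NOT a
= NOT NOT c OR NOT a   (eliminate IMPLIES)
= c OR NOT a   (double negation)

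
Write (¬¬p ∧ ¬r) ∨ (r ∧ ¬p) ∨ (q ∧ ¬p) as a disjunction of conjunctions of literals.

(p ∧ ¬r) ∨ (r ∧ ¬p) ∨ (q ∧ ¬p)

(¬¬p ∧ ¬r) ∨ (r ∧ ¬p) ∨ (q ∧ ¬p)
≡ (p ∧ ¬r) ∨ (r ∧ ¬p) ∨ (q ∧ ¬p)   [double negation]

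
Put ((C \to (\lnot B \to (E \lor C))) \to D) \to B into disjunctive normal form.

((C \to (\lnot B \to (E \lor C))) \to D) \to B
≡ \lnot ((C \to (\lnot B \to (E \lor C))) \to D) \lor B   [eliminate \to]
≡ \lnot (\lnot (C \to (\lnot B \to (E \lor C))) \lor D) \lor B   [eliminate \to]
≡ \lnot (\lnot (\lnot C \lor (\lnot B \to (E \lor C))) \lor D) \lor B   [eliminate \to]
≡ \lnot (\lnot (\lnot C \lor \lnot \lnot B \lor E \lor C) \lor D) \lor B   [eliminate \to]
≡ (\lnot \lnot (\lnot C \lor \lnot \lnot B \lor E \lor C) \land \lnot D) \lor B   [De Morgan]
≡ ((\lnot C \lor \lnot \lnot B \lor E \lor C) \land \lnot D) \lor B   [double negation]
≡ ((\lnot C \lor B \lor E \lor C) \land \lnot D) \lor B   [double negation]
≡ (\lnot C \land \lnot D) \lor (B \land \lnot D) \lor (E \land \lnot D) \lor (C \land \lnot D) \lor B   [distribute \land over \lor]
≡ (\lnot C \land \lnot D) \lor (E \land \lnot D) \lor (C \land \lnot D) \lor B   [simplify]

(\lnot C \land \lnot D) \lor (E \land \lnot D) \lor (C \land \lnot D) \lor B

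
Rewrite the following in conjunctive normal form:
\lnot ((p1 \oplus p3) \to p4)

\lnot ((p1 \oplus p3) \to p4)
≡ \lnot (\lnot (p1 \oplus p3) \lor p4)   [eliminate \to]
≡ \lnot (\lnot ((p1 \lor p3) \land \lnot (p1 \land p3)) \lor p4)   [expand \oplus]
≡ \lnot \lnot ((p1 \lor p3) \land \lnot (p1 \land p3)) \land \lnot p4   [De Morgan]
≡ (p1 \lor p3) \land \lnot (p1 \land p3) \land \lnot p4   [double negation]
≡ (p1 \lor p3) \land (\lnot p1 \lor \lnot p3) \land \lnot p4   [De Morgan]

(p1 \lor p3) \land (\lnot p1 \lor \lnot p3) \land \lnot p4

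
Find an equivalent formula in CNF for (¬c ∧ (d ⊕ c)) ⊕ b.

(¬c ∧ (d ⊕ c)) ⊕ b
≡ ((¬c ∧ (d ⊕ c)) ∨ b) ∧ ¬(¬c ∧ (d ⊕ c) ∧ b)   [expand ⊕]
≡ ((¬c ∧ (d ∨ c) ∧ ¬(d ∧ c)) ∨ b) ∧ ¬(¬c ∧ (d ⊕ c) ∧ b)   [expand ⊕]
≡ ((¬c ∧ (d ∨ c) ∧ ¬(d ∧ c)) ∨ b) ∧ ¬(¬c ∧ (d ∨ c) ∧ ¬(d ∧ c) ∧ b)   [expand ⊕]
≡ ((¬c ∧ (d ∨ c) ∧ (¬d ∨ ¬c)) ∨ b) ∧ ¬(¬c ∧ (d ∨ c) ∧ ¬(d ∧ c) ∧ b)   [De Morgan]
≡ ((¬c ∧ (d ∨ c) ∧ (¬d ∨ ¬c)) ∨ b) ∧ (¬¬c ∨ ¬(d ∨ c) ∨ ¬¬(d ∧ c) ∨ ¬b)   [De Morgan]
≡ ((¬c ∧ (d ∨ c) ∧ (¬d ∨ ¬c)) ∨ b) ∧ (c ∨ ¬(d ∨ c) ∨ ¬¬(d ∧ c) ∨ ¬b)   [double negation]
≡ ((¬c ∧ (d ∨ c) ∧ (¬d ∨ ¬c)) ∨ b) ∧ (c ∨ (¬d ∧ ¬c) ∨ ¬¬(d ∧ c) ∨ ¬b)   [De Morgan]
≡ ((¬c ∧ (d ∨ c) ∧ (¬d ∨ ¬c)) ∨ b) ∧ (c ∨ (¬d ∧ ¬c) ∨ (d ∧ c) ∨ ¬b)   [double negation]
≡ (¬c ∨ b) ∧ (d ∨ c ∨ b) ∧ (¬d ∨ ¬c ∨ b) ∧ (c ∨ ¬d ∨ d ∨ ¬b) ∧ (c ∨ ¬d ∨ c ∨ ¬b) ∧ (c ∨ ¬c ∨ d ∨ ¬b) ∧ (c ∨ ¬c ∨ c ∨ ¬b)   [distribute ∨ over ∧]
≡ (¬c ∨ b) ∧ (d ∨ c ∨ b) ∧ (c ∨ ¬d ∨ ¬b)   [simplify]

(¬c ∨ b) ∧ (d ∨ c ∨ b) ∧ (c ∨ ¬d ∨ ¬b)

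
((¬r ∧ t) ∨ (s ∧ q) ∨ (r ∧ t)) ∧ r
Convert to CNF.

(t ∨ s) ∧ (t ∨ q) ∧ r

((¬r ∧ t) ∨ (s ∧ q) ∨ (r ∧ t)) ∧ r
≡ (¬r ∨ s ∨ r) ∧ (¬r ∨ s ∨ t) ∧ (¬r ∨ q ∨ r) ∧ (¬r ∨ q ∨ t) ∧ (t ∨ s ∨ r) ∧ (t ∨ s ∨ t) ∧ (t ∨ q ∨ r) ∧ (t ∨ q ∨ t) ∧ r   (distribute ∨ over ∧)
≡ (t ∨ s) ∧ (t ∨ q) ∧ r   (simplify)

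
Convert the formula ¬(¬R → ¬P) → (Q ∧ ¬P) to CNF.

¬(¬R → ¬P) → (Q ∧ ¬P)
≡ ¬¬(¬R → ¬P) ∨ (Q ∧ ¬P)   (eliminate →)
≡ ¬¬(¬¬R ∨ ¬P) ∨ (Q ∧ ¬P)   (eliminate →)
≡ ¬¬R ∨ ¬P ∨ (Q ∧ ¬P)   (double negation)
≡ R ∨ ¬P ∨ (Q ∧ ¬P)   (double negation)
≡ (R ∨ ¬P ∨ Q) ∧ (R ∨ ¬P ∨ ¬P)   (distribute ∨ over ∧)
≡ R ∨ ¬P   (simplify)

R ∨ ¬P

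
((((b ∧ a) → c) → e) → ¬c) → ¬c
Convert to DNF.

(e ∧ c) ∨ ¬c

((((b ∧ a) → c) → e) → ¬c) → ¬c
≡ ¬((((b ∧ a) → c) → e) → ¬c) ∨ ¬c   (eliminate →)
≡ ¬(¬(((b ∧ a) → c) → e) ∨ ¬c) ∨ ¬c   (eliminate →)
≡ ¬(¬(¬((b ∧ a) → c) ∨ e) ∨ ¬c) ∨ ¬c   (eliminate →)
≡ ¬(¬(¬(¬(b ∧ a) ∨ c) ∨ e) ∨ ¬c) ∨ ¬c   (eliminate →)
≡ (¬¬(¬(¬(b ∧ a) ∨ c) ∨ e) ∧ ¬¬c) ∨ ¬c   (De Morgan)
≡ ((¬(¬(b ∧ a) ∨ c) ∨ e) ∧ ¬¬c) ∨ ¬c   (double negation)
≡ (((¬¬(b ∧ a) ∧ ¬c) ∨ e) ∧ ¬¬c) ∨ ¬c   (De Morgan)
≡ (((b ∧ a ∧ ¬c) ∨ e) ∧ ¬¬c) ∨ ¬c   (double negation)
≡ (((b ∧ a ∧ ¬c) ∨ e) ∧ c) ∨ ¬c   (double negation)
≡ (b ∧ a ∧ ¬c ∧ c) ∨ (e ∧ c) ∨ ¬c   (distribute ∧ over ∨)
≡ (e ∧ c) ∨ ¬c   (simplify)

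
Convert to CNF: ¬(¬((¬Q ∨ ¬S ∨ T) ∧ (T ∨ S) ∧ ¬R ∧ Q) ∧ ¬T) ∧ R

¬(¬((¬Q ∨ ¬S ∨ T) ∧ (T ∨ S) ∧ ¬R ∧ Q) ∧ ¬T) ∧ R
= (¬¬((¬Q ∨ ¬S ∨ T) ∧ (T ∨ S) ∧ ¬R ∧ Q) ∨ ¬¬T) ∧ R   [De Morgan]
= (((¬Q ∨ ¬S ∨ T) ∧ (T ∨ S) ∧ ¬R ∧ Q) ∨ ¬¬T) ∧ R   [double negation]
= (((¬Q ∨ ¬S ∨ T) ∧ (T ∨ S) ∧ ¬R ∧ Q) ∨ T) ∧ R   [double negation]
= (¬Q ∨ ¬S ∨ T ∨ T) ∧ (T ∨ S ∨ T) ∧ (¬R ∨ T) ∧ (Q ∨ T) ∧ R   [distribute ∨ over ∧]
= (¬Q ∨ ¬S ∨ T) ∧ (T ∨ S) ∧ (¬R ∨ T) ∧ (Q ∨ T) ∧ R   [simplify]

(¬Q ∨ ¬S ∨ T) ∧ (T ∨ S) ∧ (¬R ∨ T) ∧ (Q ∨ T) ∧ R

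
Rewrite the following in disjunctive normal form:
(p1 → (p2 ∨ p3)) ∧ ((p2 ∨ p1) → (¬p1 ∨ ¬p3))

¬p1 ∨ (p2 ∧ ¬p3)

(p1 → (p2 ∨ p3)) ∧ ((p2 ∨ p1) → (¬p1 ∨ ¬p3))
≡ (¬p1 ∨ p2 ∨ p3) ∧ ((p2 ∨ p1) → (¬p1 ∨ ¬p3))   [eliminate →]
≡ (¬p1 ∨ p2 ∨ p3) ∧ (¬(p2 ∨ p1) ∨ ¬p1 ∨ ¬p3)   [eliminate →]
≡ (¬p1 ∨ p2 ∨ p3) ∧ ((¬p2 ∧ ¬p1) ∨ ¬p1 ∨ ¬p3)   [De Morgan]
≡ (¬p1 ∧ ¬p2 ∧ ¬p1) ∨ (¬p1 ∧ ¬p1) ∨ (¬p1 ∧ ¬p3) ∨ (p2 ∧ ¬p2 ∧ ¬p1) ∨ (p2 ∧ ¬p1) ∨ (p2 ∧ ¬p3) ∨ (p3 ∧ ¬p2 ∧ ¬p1) ∨ (p3 ∧ ¬p1) ∨ (p3 ∧ ¬p3)   [distribute ∧ over ∨]
≡ ¬p1 ∨ (p2 ∧ ¬p3)   [simplify]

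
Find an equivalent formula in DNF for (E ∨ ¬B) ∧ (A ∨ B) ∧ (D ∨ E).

(E ∧ A) ∨ (E ∧ B) ∨ (¬B ∧ A ∧ D)

(E ∨ ¬B) ∧ (A ∨ B) ∧ (D ∨ E)
≡ (E ∧ A ∧ D) ∨ (E ∧ A ∧ E) ∨ (E ∧ B ∧ D) ∨ (E ∧ B ∧ E) ∨ (¬B ∧ A ∧ D) ∨ (¬B ∧ A ∧ E) ∨ (¬B ∧ B ∧ D) ∨ (¬B ∧ B ∧ E)   — distribute ∧ over ∨
≡ (E ∧ A) ∨ (E ∧ B) ∨ (¬B ∧ A ∧ D)   — simplify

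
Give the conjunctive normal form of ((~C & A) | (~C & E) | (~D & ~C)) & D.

((~C & A) | (~C & E) | (~D & ~C)) & D
≡ (~C | ~C | ~D) & (~C | ~C | ~C) & (~C | E | ~D) & (~C | E | ~C) & (A | ~C | ~D) & (A | ~C | ~C) & (A | E | ~D) & (A | E | ~C) & D   [distribute | over &]
≡ ~C & (A | E | ~D) & D   [simplify]

~C & (A | E | ~D) & D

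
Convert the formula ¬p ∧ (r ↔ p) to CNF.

¬p ∧ (¬r ∨ p)

¬p ∧ (r ↔ p)
= ¬p ∧ (r → p) ∧ (p → r)   [eliminate ↔]
= ¬p ∧ (¬r ∨ p) ∧ (p → r)   [eliminate →]
= ¬p ∧ (¬r ∨ p) ∧ (¬p ∨ r)   [eliminate →]
= ¬p ∧ (¬r ∨ p)   [simplify]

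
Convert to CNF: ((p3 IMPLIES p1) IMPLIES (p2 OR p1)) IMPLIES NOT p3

((p3 IMPLIES p1) IMPLIES (p2 OR p1)) IMPLIES NOT p3
≡ NOT ((p3 IMPLIES p1) IMPLIES (p2 OR p1)) OR NOT p3   [eliminate IMPLIES]
≡ NOT (NOT (p3 IMPLIES p1) OR p2 OR p1) OR NOT p3   [eliminate IMPLIES]
≡ NOT (NOT (NOT p3 OR p1) OR p2 OR p1) OR NOT p3   [eliminate IMPLIES]
≡ (NOT NOT (NOT p3 OR p1) AND NOT p2 AND NOT p1) OR NOT p3   [De Morgan]
≡ ((NOT p3 OR p1) AND NOT p2 AND NOT p1) OR NOT p3   [double negation]
≡ (NOT p3 OR p1 OR NOT p3) AND (NOT p2 OR NOT p3) AND (NOT p1 OR NOT p3)   [distribute OR over AND]
≡ (NOT p3 OR p1) AND (NOT p2 OR NOT p3) AND (NOT p1 OR NOT p3)   [simplify]

(NOT p3 OR p1) AND (NOT p2 OR NOT p3) AND (NOT p1 OR NOT p3)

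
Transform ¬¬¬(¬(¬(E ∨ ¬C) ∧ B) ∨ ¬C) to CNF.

¬E ∧ C ∧ B

¬¬¬(¬(¬(E ∨ ¬C) ∧ B) ∨ ¬C)
= ¬(¬(¬(E ∨ ¬C) ∧ B) ∨ ¬C)   [double negation]
= ¬¬(¬(E ∨ ¬C) ∧ B) ∧ ¬¬C   [De Morgan]
= ¬(E ∨ ¬C) ∧ B ∧ ¬¬C   [double negation]
= ¬E ∧ ¬¬C ∧ B ∧ ¬¬C   [De Morgan]
= ¬E ∧ C ∧ B ∧ ¬¬C   [double negation]
= ¬E ∧ C ∧ B ∧ C   [double negation]
= ¬E ∧ C ∧ B   [simplify]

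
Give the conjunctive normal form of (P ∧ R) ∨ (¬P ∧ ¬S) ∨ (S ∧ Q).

(P ∧ R) ∨ (¬P ∧ ¬S) ∨ (S ∧ Q)
≡ (P ∨ ¬P ∨ S) ∧ (P ∨ ¬P ∨ Q) ∧ (P ∨ ¬S ∨ S) ∧ (P ∨ ¬S ∨ Q) ∧ (R ∨ ¬P ∨ S) ∧ (R ∨ ¬P ∨ Q) ∧ (R ∨ ¬S ∨ S) ∧ (R ∨ ¬S ∨ Q)   (distribute ∨ over ∧)
≡ (P ∨ ¬S ∨ Q) ∧ (R ∨ ¬P ∨ S) ∧ (R ∨ ¬P ∨ Q) ∧ (R ∨ ¬S ∨ Q)   (simplify)

(P ∨ ¬S ∨ Q) ∧ (R ∨ ¬P ∨ S) ∧ (R ∨ ¬P ∨ Q) ∧ (R ∨ ¬S ∨ Q)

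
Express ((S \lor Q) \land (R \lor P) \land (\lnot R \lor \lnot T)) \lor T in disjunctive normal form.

((S \lor Q) \land (R \lor P) \land (\lnot R \lor \lnot T)) \lor T
⇔ (S \land R \land \lnot R) \lor (S \land R \land \lnot T) \lor (S \land P \land \lnot R) \lor (S \land P \land \lnot T) \lor (Q \land R \land \lnot R) \lor (Q \land R \land \lnot T) \lor (Q \land P \land \lnot R) \lor (Q \land P \land \lnot T) \lor T   [distribute \land over \lor]
⇔ (S \land R \land \lnot T) \lor (S \land P \land \lnot R) \lor (S \land P \land \lnot T) \lor (Q \land R \land \lnot T) \lor (Q \land P \land \lnot R) \lor (Q \land P \land \lnot T) \lor T   [simplify]

(S \land R \land \lnot T) \lor (S \land P \land \lnot R) \lor (S \land P \land \lnot T) \lor (Q \land R \land \lnot T) \lor (Q \land P \land \lnot R) \lor (Q \land P \land \lnot T) \lor T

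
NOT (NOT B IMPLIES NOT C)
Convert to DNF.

NOT B AND C

NOT (NOT B IMPLIES NOT C)
≡ NOT (NOT NOT B OR NOT C)   [eliminate IMPLIES]
≡ NOT NOT NOT B AND NOT NOT C   [De Morgan]
≡ NOT B AND NOT NOT C   [double negation]
≡ NOT B AND C   [double negation]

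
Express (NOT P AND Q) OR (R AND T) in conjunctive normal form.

(NOT P OR R) AND (NOT P OR T) AND (Q OR R) AND (Q OR T)

(NOT P AND Q) OR (R AND T)
≡ (NOT P OR R) AND (NOT P OR T) AND (Q OR R) AND (Q OR T)   (distribute OR over AND)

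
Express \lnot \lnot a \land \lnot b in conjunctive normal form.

a \land \lnot b

\lnot \lnot a \land \lnot b
= a \land \lnot b   [double negation]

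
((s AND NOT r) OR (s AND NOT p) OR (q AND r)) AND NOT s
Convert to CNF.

(s OR q) AND (s OR r) AND (NOT r OR NOT p OR q) AND NOT s

((s AND NOT r) OR (s AND NOT p) OR (q AND r)) AND NOT s
≡ (s OR s OR q) AND (s OR s OR r) AND (s OR NOT p OR q) AND (s OR NOT p OR r) AND (NOT r OR s OR q) AND (NOT r OR s OR r) AND (NOT r OR NOT p OR q) AND (NOT r OR NOT p OR r) AND NOT s   [distribute OR over AND]
≡ (s OR q) AND (s OR r) AND (NOT r OR NOT p OR q) AND NOT s   [simplify]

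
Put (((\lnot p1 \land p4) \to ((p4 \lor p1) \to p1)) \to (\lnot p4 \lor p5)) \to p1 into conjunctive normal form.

(((\lnot p1 \land p4) \to ((p4 \lor p1) \to p1)) \to (\lnot p4 \lor p5)) \to p1
≡ \lnot (((\lnot p1 \land p4) \to ((p4 \lor p1) \to p1)) \to (\lnot p4 \lor p5)) \lor p1   [eliminate \to]
≡ \lnot (\lnot ((\lnot p1 \land p4) \to ((p4 \lor p1) \to p1)) \lor \lnot p4 \lor p5) \lor p1   [eliminate \to]
≡ \lnot (\lnot (\lnot (\lnot p1 \land p4) \lor ((p4 \lor p1) \to p1)) \lor \lnot p4 \lor p5) \lor p1   [eliminate \to]
≡ \lnot (\lnot (\lnot (\lnot p1 \land p4) \lor \lnot (p4 \lor p1) \lor p1) \lor \lnot p4 \lor p5) \lor p1   [eliminate \to]
≡ (\lnot \lnot (\lnot (\lnot p1 \land p4) \lor \lnot (p4 \lor p1) \lor p1) \land \lnot \lnot p4 \land \lnot p5) \lor p1   [De Morgan]
≡ ((\lnot (\lnot p1 \land p4) \lor \lnot (p4 \lor p1) \lor p1) \land \lnot \lnot p4 \land \lnot p5) \lor p1   [double negation]
≡ ((\lnot \lnot p1 \lor \lnot p4 \lor \lnot (p4 \lor p1) \lor p1) \land \lnot \lnot p4 \land \lnot p5) \lor p1   [De Morgan]
≡ ((p1 \lor \lnot p4 \lor \lnot (p4 \lor p1) \lor p1) \land \lnot \lnot p4 \land \lnot p5) \lor p1   [double negation]
≡ ((p1 \lor \lnot p4 \lor (\lnot p4 \land \lnot p1) \lor p1) \land \lnot \lnot p4 \land \lnot p5) \lor p1   [De Morgan]
≡ ((p1 \lor \lnot p4 \lor (\lnot p4 \land \lnot p1) \lor p1) \land p4 \land \lnot p5) \lor p1   [double negation]
≡ (p1 \lor \lnot p4 \lor \lnot p4 \lor p1 \lor p1) \land (p1 \lor \lnot p4 \lor \lnot p1 \lor p1 \lor p1) \land (p4 \lor p1) \land (\lnot p5 \lor p1)   [distribute \lor over \land]
≡ (p1 \lor \lnot p4) \land (p4 \lor p1) \land (\lnot p5 \lor p1)   [simplify]

(p1 \lor \lnot p4) \land (p4 \lor p1) \land (\lnot p5 \lor p1)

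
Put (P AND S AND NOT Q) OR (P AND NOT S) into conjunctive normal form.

P AND (NOT Q OR NOT S)

(P AND S AND NOT Q) OR (P AND NOT S)
= (P OR P) AND (P OR NOT S) AND (S OR P) AND (S OR NOT S) AND (NOT Q OR P) AND (NOT Q OR NOT S)   [distribute OR over AND]
= P AND (NOT Q OR NOT S)   [simplify]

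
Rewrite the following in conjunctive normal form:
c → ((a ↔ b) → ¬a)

¬c ∨ ¬b ∨ ¬a

c → ((a ↔ b) → ¬a)
≡ ¬c ∨ ((a ↔ b) → ¬a)
≡ ¬c ∨ ¬(a ↔ b) ∨ ¬a
≡ ¬c ∨ ¬((a → b) ∧ (b → a)) ∨ ¬a
≡ ¬c ∨ ¬((¬a ∨ b) ∧ (b → a)) ∨ ¬a
≡ ¬c ∨ ¬((¬a ∨ b) ∧ (¬b ∨ a)) ∨ ¬a
≡ ¬c ∨ ¬(¬a ∨ b) ∨ ¬(¬b ∨ a) ∨ ¬a
≡ ¬c ∨ (¬¬a ∧ ¬b) ∨ ¬(¬b ∨ a) ∨ ¬a
≡ ¬c ∨ (a ∧ ¬b) ∨ ¬(¬b ∨ a) ∨ ¬a
≡ ¬c ∨ (a ∧ ¬b) ∨ (¬¬b ∧ ¬a) ∨ ¬a
≡ ¬c ∨ (a ∧ ¬b) ∨ (b ∧ ¬a) ∨ ¬a
≡ (¬c ∨ a ∨ b ∨ ¬a) ∧ (¬c ∨ a ∨ ¬a ∨ ¬a) ∧ (¬c ∨ ¬b ∨ b ∨ ¬a) ∧ (¬c ∨ ¬b ∨ ¬a ∨ ¬a)
≡ ¬c ∨ ¬b ∨ ¬a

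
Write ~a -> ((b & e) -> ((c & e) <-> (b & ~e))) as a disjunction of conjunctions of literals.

a | ~b | ~e | (~c & e)

~a -> ((b & e) -> ((c & e) <-> (b & ~e)))
≡ ~~a | ((b & e) -> ((c & e) <-> (b & ~e)))   (eliminate ->)
≡ ~~a | ~(b & e) | ((c & e) <-> (b & ~e))   (eliminate ->)
≡ ~~a | ~(b & e) | (((c & e) -> (b & ~e)) & ((b & ~e) -> (c & e)))   (eliminate <->)
≡ ~~a | ~(b & e) | ((~(c & e) | (b & ~e)) & ((b & ~e) -> (c & e)))   (eliminate ->)
≡ ~~a | ~(b & e) | ((~(c & e) | (b & ~e)) & (~(b & ~e) | (c & e)))   (eliminate ->)
≡ a | ~(b & e) | ((~(c & e) | (b & ~e)) & (~(b & ~e) | (c & e)))   (double negation)
≡ a | ~b | ~e | ((~(c & e) | (b & ~e)) & (~(b & ~e) | (c & e)))   (De Morgan)
≡ a | ~b | ~e | ((~c | ~e | (b & ~e)) & (~(b & ~e) | (c & e)))   (De Morgan)
≡ a | ~b | ~e | ((~c | ~e | (b & ~e)) & (~b | ~~e | (c & e)))   (De Morgan)
≡ a | ~b | ~e | ((~c | ~e | (b & ~e)) & (~b | e | (c & e)))   (double negation)
≡ a | ~b | ~e | (~c & ~b) | (~c & e) | (~c & c & e) | (~e & ~b) | (~e & e) | (~e & c & e) | (b & ~e & ~b) | (b & ~e & e) | (b & ~e & c & e)   (distribute & over |)
≡ a | ~b | ~e | (~c & e)   (simplify)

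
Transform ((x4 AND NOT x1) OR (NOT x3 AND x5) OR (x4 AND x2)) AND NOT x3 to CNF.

(x4 OR x5) AND (NOT x1 OR x5 OR x2) AND NOT x3

((x4 AND NOT x1) OR (NOT x3 AND x5) OR (x4 AND x2)) AND NOT x3
= (x4 OR NOT x3 OR x4) AND (x4 OR NOT x3 OR x2) AND (x4 OR x5 OR x4) AND (x4 OR x5 OR x2) AND (NOT x1 OR NOT x3 OR x4) AND (NOT x1 OR NOT x3 OR x2) AND (NOT x1 OR x5 OR x4) AND (NOT x1 OR x5 OR x2) AND NOT x3
= (x4 OR x5) AND (NOT x1 OR x5 OR x2) AND NOT x3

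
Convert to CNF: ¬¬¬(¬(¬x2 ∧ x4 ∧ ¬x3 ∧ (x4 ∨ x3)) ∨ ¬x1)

¬x2 ∧ x4 ∧ ¬x3 ∧ x1

¬¬¬(¬(¬x2 ∧ x4 ∧ ¬x3 ∧ (x4 ∨ x3)) ∨ ¬x1)
⇔ ¬(¬(¬x2 ∧ x4 ∧ ¬x3 ∧ (x4 ∨ x3)) ∨ ¬x1)   [double negation]
⇔ ¬¬(¬x2 ∧ x4 ∧ ¬x3 ∧ (x4 ∨ x3)) ∧ ¬¬x1   [De Morgan]
⇔ ¬x2 ∧ x4 ∧ ¬x3 ∧ (x4 ∨ x3) ∧ ¬¬x1   [double negation]
⇔ ¬x2 ∧ x4 ∧ ¬x3 ∧ (x4 ∨ x3) ∧ x1   [double negation]
⇔ ¬x2 ∧ x4 ∧ ¬x3 ∧ x1   [simplify]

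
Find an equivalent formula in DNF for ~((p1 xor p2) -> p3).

(p1 & ~p2 & ~p3) | (~p1 & p2 & ~p3)

~((p1 xor p2) -> p3)
= ~(~(p1 xor p2) | p3)   [eliminate ->]
= ~(~((p1 & ~p2) | (~p1 & p2)) | p3)   [expand xor]
= ~~((p1 & ~p2) | (~p1 & p2)) & ~p3   [De Morgan]
= ((p1 & ~p2) | (~p1 & p2)) & ~p3   [double negation]
= (p1 & ~p2 & ~p3) | (~p1 & p2 & ~p3)   [distribute & over |]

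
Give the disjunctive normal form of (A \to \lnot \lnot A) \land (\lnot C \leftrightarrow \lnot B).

(A \to \lnot \lnot A) \land (\lnot C \leftrightarrow \lnot B)
≡ (\lnot A \lor \lnot \lnot A) \land (\lnot C \leftrightarrow \lnot B)   — eliminate \to
≡ (\lnot A \lor \lnot \lnot A) \land (\lnot C \to \lnot B) \land (\lnot B \to \lnot C)   — eliminate \leftrightarrow
≡ (\lnot A \lor \lnot \lnot A) \land (\lnot \lnot C \lor \lnot B) \land (\lnot B \to \lnot C)   — eliminate \to
≡ (\lnot A \lor \lnot \lnot A) \land (\lnot \lnot C \lor \lnot B) \land (\lnot \lnot B \lor \lnot C)   — eliminate \to
≡ (\lnot A \lor A) \land (\lnot \lnot C \lor \lnot B) \land (\lnot \lnot B \lor \lnot C)   — double negation
≡ (\lnot A \lor A) \land (C \lor \lnot B) \land (\lnot \lnot B \lor \lnot C)   — double negation
≡ (\lnot A \lor A) \land (C \lor \lnot B) \land (B \lor \lnot C)   — double negation
≡ (\lnot A \land C \land B) \lor (\lnot A \land C \land \lnot C) \lor (\lnot A \land \lnot B \land B) \lor (\lnot A \land \lnot B \land \lnot C) \lor (A \land C \land B) \lor (A \land C \land \lnot C) \lor (A \land \lnot B \land B) \lor (A \land \lnot B \land \lnot C)   — distribute \land over \lor
≡ (\lnot A \land C \land B) \lor (\lnot A \land \lnot B \land \lnot C) \lor (A \land C \land B) \lor (A \land \lnot B \land \lnot C)   — simplify

(\lnot A \land C \land B) \lor (\lnot A \land \lnot B \land \lnot C) \lor (A \land C \land B) \lor (A \land \lnot B \land \lnot C)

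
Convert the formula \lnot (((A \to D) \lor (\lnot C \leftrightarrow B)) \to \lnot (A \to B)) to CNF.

(\lnot A \lor D \lor \lnot B \lor \lnot C) \land (\lnot A \lor B)

\lnot (((A \to D) \lor (\lnot C \leftrightarrow B)) \to \lnot (A \to B))
≡ \lnot (\lnot ((A \to D) \lor (\lnot C \leftrightarrow B)) \lor \lnot (A \to B))   [eliminate \to]
≡ \lnot (\lnot (\lnot A \lor D \lor (\lnot C \leftrightarrow B)) \lor \lnot (A \to B))   [eliminate \to]
≡ \lnot (\lnot (\lnot A \lor D \lor ((\lnot C \to B) \land (B \to \lnot C))) \lor \lnot (A \to B))   [eliminate \leftrightarrow]
≡ \lnot (\lnot (\lnot A \lor D \lor ((\lnot \lnot C \lor B) \land (B \to \lnot C))) \lor \lnot (A \to B))   [eliminate \to]
≡ \lnot (\lnot (\lnot A \lor D \lor ((\lnot \lnot C \lor B) \land (\lnot B \lor \lnot C))) \lor \lnot (A \to B))   [eliminate \to]
≡ \lnot (\lnot (\lnot A \lor D \lor ((\lnot \lnot C \lor B) \land (\lnot B \lor \lnot C))) \lor \lnot (\lnot A \lor B))   [eliminate \to]
≡ \lnot \lnot (\lnot A \lor D \lor ((\lnot \lnot C \lor B) \land (\lnot B \lor \lnot C))) \land \lnot \lnot (\lnot A \lor B)   [De Morgan]
≡ (\lnot A \lor D \lor ((\lnot \lnot C \lor B) \land (\lnot B \lor \lnot C))) \land \lnot \lnot (\lnot A \lor B)   [double negation]
≡ (\lnot A \lor D \lor ((C \lor B) \land (\lnot B \lor \lnot C))) \land \lnot \lnot (\lnot A \lor B)   [double negation]
≡ (\lnot A \lor D \lor ((C \lor B) \land (\lnot B \lor \lnot C))) \land (\lnot A \lor B)   [double negation]
≡ (\lnot A \lor D \lor C \lor B) \land (\lnot A \lor D \lor \lnot B \lor \lnot C) \land (\lnot A \lor B)   [distribute \lor over \land]
≡ (\lnot A \lor D \lor \lnot B \lor \lnot C) \land (\lnot A \lor B)   [simplify]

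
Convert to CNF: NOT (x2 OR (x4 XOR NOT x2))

NOT (x2 OR (x4 XOR NOT x2))
≡ NOT (x2 OR ((x4 OR NOT x2) AND NOT (x4 AND NOT x2)))   [expand XOR]
≡ NOT x2 AND NOT ((x4 OR NOT x2) AND NOT (x4 AND NOT x2))   [De Morgan]
≡ NOT x2 AND (NOT (x4 OR NOT x2) OR NOT NOT (x4 AND NOT x2))   [De Morgan]
≡ NOT x2 AND ((NOT x4 AND NOT NOT x2) OR NOT NOT (x4 AND NOT x2))   [De Morgan]
≡ NOT x2 AND ((NOT x4 AND x2) OR NOT NOT (x4 AND NOT x2))   [double negation]
≡ NOT x2 AND ((NOT x4 AND x2) OR (x4 AND NOT x2))   [double negation]
≡ NOT x2 AND (NOT x4 OR x4) AND (NOT x4 OR NOT x2) AND (x2 OR x4) AND (x2 OR NOT x2)   [distribute OR over AND]
≡ NOT x2 AND (x2 OR x4)   [simplify]

NOT x2 AND (x2 OR x4)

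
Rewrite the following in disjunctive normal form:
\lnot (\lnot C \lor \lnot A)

C \land A

\lnot (\lnot C \lor \lnot A)
= \lnot \lnot C \land \lnot \lnot A   (De Morgan)
= C \land \lnot \lnot A   (double negation)
= C \land A   (double negation)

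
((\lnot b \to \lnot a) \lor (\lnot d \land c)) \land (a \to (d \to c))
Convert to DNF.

(b \land \lnot d) \lor (b \land c) \lor \lnot a \lor (\lnot d \land c)

((\lnot b \to \lnot a) \lor (\lnot d \land c)) \land (a \to (d \to c))
≡ (\lnot \lnot b \lor \lnot a \lor (\lnot d \land c)) \land (a \to (d \to c))   [eliminate \to]
≡ (\lnot \lnot b \lor \lnot a \lor (\lnot d \land c)) \land (\lnot a \lor (d \to c))   [eliminate \to]
≡ (\lnot \lnot b \lor \lnot a \lor (\lnot d \land c)) \land (\lnot a \lor \lnot d \lor c)   [eliminate \to]
≡ (b \lor \lnot a \lor (\lnot d \land c)) \land (\lnot a \lor \lnot d \lor c)   [double negation]
≡ (b \land \lnot a) \lor (b \land \lnot d) \lor (b \land c) \lor (\lnot a \land \lnot a) \lor (\lnot a \land \lnot d) \lor (\lnot a \land c) \lor (\lnot d \land c \land \lnot a) \lor (\lnot d \land c \land \lnot d) \lor (\lnot d \land c \land c)   [distribute \land over \lor]
≡ (b \land \lnot d) \lor (b \land c) \lor \lnot a \lor (\lnot d \land c)   [simplify]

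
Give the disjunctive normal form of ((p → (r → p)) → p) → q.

¬p ∨ q

((p → (r → p)) → p) → q
≡ ¬((p → (r → p)) → p) ∨ q
≡ ¬(¬(p → (r → p)) ∨ p) ∨ q
≡ ¬(¬(¬p ∨ (r → p)) ∨ p) ∨ q
≡ ¬(¬(¬p ∨ ¬r ∨ p) ∨ p) ∨ q
≡ (¬¬(¬p ∨ ¬r ∨ p) ∧ ¬p) ∨ q
≡ ((¬p ∨ ¬r ∨ p) ∧ ¬p) ∨ q
≡ (¬p ∧ ¬p) ∨ (¬r ∧ ¬p) ∨ (p ∧ ¬p) ∨ q
≡ ¬p ∨ q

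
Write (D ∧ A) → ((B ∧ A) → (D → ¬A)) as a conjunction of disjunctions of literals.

¬D ∨ ¬A ∨ ¬B

(D ∧ A) → ((B ∧ A) → (D → ¬A))
≡ ¬(D ∧ A) ∨ ((B ∧ A) → (D → ¬A))   [eliminate →]
≡ ¬(D ∧ A) ∨ ¬(B ∧ A) ∨ (D → ¬A)   [eliminate →]
≡ ¬(D ∧ A) ∨ ¬(B ∧ A) ∨ ¬D ∨ ¬A   [eliminate →]
≡ ¬D ∨ ¬A ∨ ¬(B ∧ A) ∨ ¬D ∨ ¬A   [De Morgan]
≡ ¬D ∨ ¬A ∨ ¬B ∨ ¬A ∨ ¬D ∨ ¬A   [De Morgan]
≡ ¬D ∨ ¬A ∨ ¬B   [simplify]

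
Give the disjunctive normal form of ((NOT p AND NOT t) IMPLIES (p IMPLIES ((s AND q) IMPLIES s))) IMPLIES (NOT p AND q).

((NOT p AND NOT t) IMPLIES (p IMPLIES ((s AND q) IMPLIES s))) IMPLIES (NOT p AND q)
≡ NOT ((NOT p AND NOT t) IMPLIES (p IMPLIES ((s AND q) IMPLIES s))) OR (NOT p AND q)   (eliminate IMPLIES)
≡ NOT (NOT (NOT p AND NOT t) OR (p IMPLIES ((s AND q) IMPLIES s))) OR (NOT p AND q)   (eliminate IMPLIES)
≡ NOT (NOT (NOT p AND NOT t) OR NOT p OR ((s AND q) IMPLIES s)) OR (NOT p AND q)   (eliminate IMPLIES)
≡ NOT (NOT (NOT p AND NOT t) OR NOT p OR NOT (s AND q) OR s) OR (NOT p AND q)   (eliminate IMPLIES)
≡ (NOT NOT (NOT p AND NOT t) AND NOT NOT p AND NOT NOT (s AND q) AND NOT s) OR (NOT p AND q)   (De Morgan)
≡ (NOT p AND NOT t AND NOT NOT p AND NOT NOT (s AND q) AND NOT s) OR (NOT p AND q)   (double negation)
≡ (NOT p AND NOT t AND p AND NOT NOT (s AND q) AND NOT s) OR (NOT p AND q)   (double negation)
≡ (NOT p AND NOT t AND p AND s AND q AND NOT s) OR (NOT p AND q)   (double negation)
≡ NOT p AND q   (simplify)

NOT p AND q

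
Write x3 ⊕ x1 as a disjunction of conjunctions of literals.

(x3 ∧ ¬x1) ∨ (¬x3 ∧ x1)

x3 ⊕ x1
⇔ (x3 ∧ ¬x1) ∨ (¬x3 ∧ x1)   [expand ⊕]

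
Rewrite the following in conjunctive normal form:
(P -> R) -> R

(P -> R) -> R
≡ ~(P -> R) | R   [eliminate ->]
≡ ~(~P | R) | R   [eliminate ->]
≡ (~~P & ~R) | R   [De Morgan]
≡ (P & ~R) | R   [double negation]
≡ (P | R) & (~R | R)   [distribute | over &]
≡ P | R   [simplify]

P | R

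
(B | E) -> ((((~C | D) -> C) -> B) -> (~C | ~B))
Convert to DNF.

~C | ~B

(B | E) -> ((((~C | D) -> C) -> B) -> (~C | ~B))
≡ ~(B | E) | ((((~C | D) -> C) -> B) -> (~C | ~B))   [eliminate ->]
≡ ~(B | E) | ~(((~C | D) -> C) -> B) | ~C | ~B   [eliminate ->]
≡ ~(B | E) | ~(~((~C | D) -> C) | B) | ~C | ~B   [eliminate ->]
≡ ~(B | E) | ~(~(~(~C | D) | C) | B) | ~C | ~B   [eliminate ->]
≡ (~B & ~E) | ~(~(~(~C | D) | C) | B) | ~C | ~B   [De Morgan]
≡ (~B & ~E) | (~~(~(~C | D) | C) & ~B) | ~C | ~B   [De Morgan]
≡ (~B & ~E) | ((~(~C | D) | C) & ~B) | ~C | ~B   [double negation]
≡ (~B & ~E) | (((~~C & ~D) | C) & ~B) | ~C | ~B   [De Morgan]
≡ (~B & ~E) | (((C & ~D) | C) & ~B) | ~C | ~B   [double negation]
≡ (~B & ~E) | (C & ~D & ~B) | (C & ~B) | ~C | ~B   [distribute & over |]
≡ ~C | ~B   [simplify]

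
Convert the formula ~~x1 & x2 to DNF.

~~x1 & x2
= x1 & x2   (double negation)

x1 & x2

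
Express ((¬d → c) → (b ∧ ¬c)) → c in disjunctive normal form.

((¬d → c) → (b ∧ ¬c)) → c
≡ ¬((¬d → c) → (b ∧ ¬c)) ∨ c   — eliminate →
≡ ¬(¬(¬d → c) ∨ (b ∧ ¬c)) ∨ c   — eliminate →
≡ ¬(¬(¬¬d ∨ c) ∨ (b ∧ ¬c)) ∨ c   — eliminate →
≡ (¬¬(¬¬d ∨ c) ∧ ¬(b ∧ ¬c)) ∨ c   — De Morgan
≡ ((¬¬d ∨ c) ∧ ¬(b ∧ ¬c)) ∨ c   — double negation
≡ ((d ∨ c) ∧ ¬(b ∧ ¬c)) ∨ c   — double negation
≡ ((d ∨ c) ∧ (¬b ∨ ¬¬c)) ∨ c   — De Morgan
≡ ((d ∨ c) ∧ (¬b ∨ c)) ∨ c   — double negation
≡ (d ∧ ¬b) ∨ (d ∧ c) ∨ (c ∧ ¬b) ∨ (c ∧ c) ∨ c   — distribute ∧ over ∨
≡ (d ∧ ¬b) ∨ c   — simplify

(d ∧ ¬b) ∨ c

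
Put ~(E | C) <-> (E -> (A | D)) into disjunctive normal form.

~(E | C) <-> (E -> (A | D))
≡ (~(E | C) -> (E -> (A | D))) & ((E -> (A | D)) -> ~(E | C))   (eliminate <->)
≡ (~~(E | C) | (E -> (A | D))) & ((E -> (A | D)) -> ~(E | C))   (eliminate ->)
≡ (~~(E | C) | ~E | A | D) & ((E -> (A | D)) -> ~(E | C))   (eliminate ->)
≡ (~~(E | C) | ~E | A | D) & (~(E -> (A | D)) | ~(E | C))   (eliminate ->)
≡ (~~(E | C) | ~E | A | D) & (~(~E | A | D) | ~(E | C))   (eliminate ->)
≡ (E | C | ~E | A | D) & (~(~E | A | D) | ~(E | C))   (double negation)
≡ (E | C | ~E | A | D) & ((~~E & ~A & ~D) | ~(E | C))   (De Morgan)
≡ (E | C | ~E | A | D) & ((E & ~A & ~D) | ~(E | C))   (double negation)
≡ (E | C | ~E | A | D) & ((E & ~A & ~D) | (~E & ~C))   (De Morgan)
≡ (E & E & ~A & ~D) | (E & ~E & ~C) | (C & E & ~A & ~D) | (C & ~E & ~C) | (~E & E & ~A & ~D) | (~E & ~E & ~C) | (A & E & ~A & ~D) | (A & ~E & ~C) | (D & E & ~A & ~D) | (D & ~E & ~C)   (distribute & over |)
≡ (E & ~A & ~D) | (~E & ~C)   (simplify)

(E & ~A & ~D) | (~E & ~C)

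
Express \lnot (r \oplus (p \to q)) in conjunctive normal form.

\lnot (r \oplus (p \to q))
≡ \lnot ((r \lor (p \to q)) \land \lnot (r \land (p \to q)))
≡ \lnot ((r \lor \lnot p \lor q) \land \lnot (r \land (p \to q)))
≡ \lnot ((r \lor \lnot p \lor q) \land \lnot (r \land (\lnot p \lor q)))
≡ \lnot (r \lor \lnot p \lor q) \lor \lnot \lnot (r \land (\lnot p \lor q))
≡ \lnot r \land \lnot \lnot p \land \lnot q \lor \lnot \lnot (r \land (\lnot p \lor q))
≡ \lnot r \land p \land \lnot q \lor \lnot \lnot (r \land (\lnot p \lor q))
≡ \lnot r \land p \land \lnot q \lor r \land (\lnot p \lor q)
≡ (\lnot r \lor r) \land (\lnot r \lor \lnot p \lor q) \land (p \lor r) \land (p \lor \lnot p \lor q) \land (\lnot q \lor r) \land (\lnot q \lor \lnot p \lor q)
≡ (\lnot r \lor \lnot p \lor q) \land (p \lor r) \land (\lnot q \lor r)

(\lnot r \lor \lnot p \lor q) \land (p \lor r) \land (\lnot q \lor r)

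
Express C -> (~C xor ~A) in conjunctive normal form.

~C | ~A

C -> (~C xor ~A)
≡ ~C | (~C xor ~A)   — eliminate ->
≡ ~C | ((~C | ~A) & ~(~C & ~A))   — expand xor
≡ ~C | ((~C | ~A) & (~~C | ~~A))   — De Morgan
≡ ~C | ((~C | ~A) & (C | ~~A))   — double negation
≡ ~C | ((~C | ~A) & (C | A))   — double negation
≡ (~C | ~C | ~A) & (~C | C | A)   — distribute | over &
≡ ~C | ~A   — simplify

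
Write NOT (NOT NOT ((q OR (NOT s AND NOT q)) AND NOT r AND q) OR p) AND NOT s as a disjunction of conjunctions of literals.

(r AND NOT p AND NOT s) OR (NOT q AND NOT p AND NOT s)

NOT (NOT NOT ((q OR (NOT s AND NOT q)) AND NOT r AND q) OR p) AND NOT s
⇔ NOT NOT NOT ((q OR (NOT s AND NOT q)) AND NOT r AND q) AND NOT p AND NOT s   (De Morgan)
⇔ NOT ((q OR (NOT s AND NOT q)) AND NOT r AND q) AND NOT p AND NOT s   (double negation)
⇔ (NOT (q OR (NOT s AND NOT q)) OR NOT NOT r OR NOT q) AND NOT p AND NOT s   (De Morgan)
⇔ ((NOT q AND NOT (NOT s AND NOT q)) OR NOT NOT r OR NOT q) AND NOT p AND NOT s   (De Morgan)
⇔ ((NOT q AND (NOT NOT s OR NOT NOT q)) OR NOT NOT r OR NOT q) AND NOT p AND NOT s   (De Morgan)
⇔ ((NOT q AND (s OR NOT NOT q)) OR NOT NOT r OR NOT q) AND NOT p AND NOT s   (double negation)
⇔ ((NOT q AND (s OR q)) OR NOT NOT r OR NOT q) AND NOT p AND NOT s   (double negation)
⇔ ((NOT q AND (s OR q)) OR r OR NOT q) AND NOT p AND NOT s   (double negation)
⇔ (NOT q AND s AND NOT p AND NOT s) OR (NOT q AND q AND NOT p AND NOT s) OR (r AND NOT p AND NOT s) OR (NOT q AND NOT p AND NOT s)   (distribute AND over OR)
⇔ (r AND NOT p AND NOT s) OR (NOT q AND NOT p AND NOT s)   (simplify)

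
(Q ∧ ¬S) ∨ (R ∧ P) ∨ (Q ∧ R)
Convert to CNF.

(Q ∧ ¬S) ∨ (R ∧ P) ∨ (Q ∧ R)
= (Q ∨ R ∨ Q) ∧ (Q ∨ R ∨ R) ∧ (Q ∨ P ∨ Q) ∧ (Q ∨ P ∨ R) ∧ (¬S ∨ R ∨ Q) ∧ (¬S ∨ R ∨ R) ∧ (¬S ∨ P ∨ Q) ∧ (¬S ∨ P ∨ R)   [distribute ∨ over ∧]
= (Q ∨ R) ∧ (Q ∨ P) ∧ (¬S ∨ R)   [simplify]

(Q ∨ R) ∧ (Q ∨ P) ∧ (¬S ∨ R)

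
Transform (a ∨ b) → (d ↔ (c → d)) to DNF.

(a ∨ b) → (d ↔ (c → d))
≡ ¬(a ∨ b) ∨ (d ↔ (c → d))   [eliminate →]
≡ ¬(a ∨ b) ∨ ((d → (c → d)) ∧ ((c → d) → d))   [eliminate ↔]
≡ ¬(a ∨ b) ∨ ((¬d ∨ (c → d)) ∧ ((c → d) → d))   [eliminate →]
≡ ¬(a ∨ b) ∨ ((¬d ∨ ¬c ∨ d) ∧ ((c → d) → d))   [eliminate →]
≡ ¬(a ∨ b) ∨ ((¬d ∨ ¬c ∨ d) ∧ (¬(c → d) ∨ d))   [eliminate →]
≡ ¬(a ∨ b) ∨ ((¬d ∨ ¬c ∨ d) ∧ (¬(¬c ∨ d) ∨ d))   [eliminate →]
≡ (¬a ∧ ¬b) ∨ ((¬d ∨ ¬c ∨ d) ∧ (¬(¬c ∨ d) ∨ d))   [De Morgan]
≡ (¬a ∧ ¬b) ∨ ((¬d ∨ ¬c ∨ d) ∧ ((¬¬c ∧ ¬d) ∨ d))   [De Morgan]
≡ (¬a ∧ ¬b) ∨ ((¬d ∨ ¬c ∨ d) ∧ ((c ∧ ¬d) ∨ d))   [double negation]
≡ (¬a ∧ ¬b) ∨ (¬d ∧ c ∧ ¬d) ∨ (¬d ∧ d) ∨ (¬c ∧ c ∧ ¬d) ∨ (¬c ∧ d) ∨ (d ∧ c ∧ ¬d) ∨ (d ∧ d)   [distribute ∧ over ∨]
≡ (¬a ∧ ¬b) ∨ (¬d ∧ c) ∨ d   [simplify]

(¬a ∧ ¬b) ∨ (¬d ∧ c) ∨ d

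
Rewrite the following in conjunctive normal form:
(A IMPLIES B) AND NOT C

(NOT A OR B) AND NOT C

(A IMPLIES B) AND NOT C
≡ (NOT A OR B) AND NOT C   — eliminate IMPLIES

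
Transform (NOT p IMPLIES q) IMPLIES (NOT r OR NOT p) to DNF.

NOT r OR NOT p

(NOT p IMPLIES q) IMPLIES (NOT r OR NOT p)
= NOT (NOT p IMPLIES q) OR NOT r OR NOT p   — eliminate IMPLIES
= NOT (NOT NOT p OR q) OR NOT r OR NOT p   — eliminate IMPLIES
= (NOT NOT NOT p AND NOT q) OR NOT r OR NOT p   — De Morgan
= (NOT p AND NOT q) OR NOT r OR NOT p   — double negation
= NOT r OR NOT p   — simplify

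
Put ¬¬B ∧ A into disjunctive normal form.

¬¬B ∧ A
⇔ B ∧ A   [double negation]

B ∧ A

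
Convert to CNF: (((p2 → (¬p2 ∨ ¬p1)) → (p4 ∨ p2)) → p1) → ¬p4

¬p1 ∨ ¬p4

(((p2 → (¬p2 ∨ ¬p1)) → (p4 ∨ p2)) → p1) → ¬p4
≡ ¬(((p2 → (¬p2 ∨ ¬p1)) → (p4 ∨ p2)) → p1) ∨ ¬p4   — eliminate →
≡ ¬(¬((p2 → (¬p2 ∨ ¬p1)) → (p4 ∨ p2)) ∨ p1) ∨ ¬p4   — eliminate →
≡ ¬(¬(¬(p2 → (¬p2 ∨ ¬p1)) ∨ p4 ∨ p2) ∨ p1) ∨ ¬p4   — eliminate →
≡ ¬(¬(¬(¬p2 ∨ ¬p2 ∨ ¬p1) ∨ p4 ∨ p2) ∨ p1) ∨ ¬p4   — eliminate →
≡ (¬¬(¬(¬p2 ∨ ¬p2 ∨ ¬p1) ∨ p4 ∨ p2) ∧ ¬p1) ∨ ¬p4   — De Morgan
≡ ((¬(¬p2 ∨ ¬p2 ∨ ¬p1) ∨ p4 ∨ p2) ∧ ¬p1) ∨ ¬p4   — double negation
≡ (((¬¬p2 ∧ ¬¬p2 ∧ ¬¬p1) ∨ p4 ∨ p2) ∧ ¬p1) ∨ ¬p4   — De Morgan
≡ (((p2 ∧ ¬¬p2 ∧ ¬¬p1) ∨ p4 ∨ p2) ∧ ¬p1) ∨ ¬p4   — double negation
≡ (((p2 ∧ p2 ∧ ¬¬p1) ∨ p4 ∨ p2) ∧ ¬p1) ∨ ¬p4   — double negation
≡ (((p2 ∧ p2 ∧ p1) ∨ p4 ∨ p2) ∧ ¬p1) ∨ ¬p4   — double negation
≡ (p2 ∨ p4 ∨ p2 ∨ ¬p4) ∧ (p2 ∨ p4 ∨ p2 ∨ ¬p4) ∧ (p1 ∨ p4 ∨ p2 ∨ ¬p4) ∧ (¬p1 ∨ ¬p4)   — distribute ∨ over ∧
≡ ¬p1 ∨ ¬p4   — simplify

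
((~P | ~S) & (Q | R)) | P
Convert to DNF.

((~P | ~S) & (Q | R)) | P
⇔ (~P & Q) | (~P & R) | (~S & Q) | (~S & R) | P   [distribute & over |]

(~P & Q) | (~P & R) | (~S & Q) | (~S & R) | P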